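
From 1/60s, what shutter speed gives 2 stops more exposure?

Shutter speed: 1/60 → 1/30 → 1/15 — 2 stops longer (brighter).

1/15s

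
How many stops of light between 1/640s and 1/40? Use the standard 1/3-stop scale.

4 stops

1/640 → 1/500 → 1/400 → 1/320 → 1/250 → 1/200 → 1/160 → 1/125 → 1/100 → 1/80 → 1/60 → 1/50 → 1/40 — count the steps: 12 third-stops = 4 stops.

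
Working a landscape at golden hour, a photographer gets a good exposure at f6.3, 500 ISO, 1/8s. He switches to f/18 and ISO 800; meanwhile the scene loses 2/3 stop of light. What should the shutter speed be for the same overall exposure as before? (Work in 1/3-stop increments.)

1 s

Scene light: 2/3 stop darker.
Aperture: f/6.3 → f/7.1 → f/8 → f/9 → f/10 → f/11 → f/13 → f/14 → f/16 → f/18 — 3 stops narrower (darker).
ISO: 500 → 640 → 800 — 2/3 stop higher (brighter).
Net so far: 3 stops darker. Shutter speed: 1/8 → 1/6 → 1/5 → 1/4 → 0.3 → 0.4 → 0.5 → 0.6 → 0.8 → 1.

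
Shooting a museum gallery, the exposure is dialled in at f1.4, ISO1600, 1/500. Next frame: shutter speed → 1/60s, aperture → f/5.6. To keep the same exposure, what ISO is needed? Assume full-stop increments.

ISO 3200

Shutter speed: 1/500 → 1/250 → 1/125 → 1/60 — 3 stops slower (brighter).
Aperture: f/1.4 → f/2 → f/2.8 → f/4 → f/5.6 — 4 stops smaller aperture (darker).
Net change so far: 1 stop darker. Offset with the ISO: 1600 → 3200.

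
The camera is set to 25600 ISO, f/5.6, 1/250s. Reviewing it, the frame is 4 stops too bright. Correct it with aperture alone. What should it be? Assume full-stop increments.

f/22

Overexposed by 4 stops → need 4 stops darker.
Aperture: f/5.6 → f/8 → f/11 → f/16 → f/22.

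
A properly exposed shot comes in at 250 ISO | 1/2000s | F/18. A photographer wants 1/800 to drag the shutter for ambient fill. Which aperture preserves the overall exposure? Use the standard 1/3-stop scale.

f/29

Shutter speed: 1/2000 → 1/1600 → 1/1250 → 1/1000 → 1/800 — 1 1/3 stops longer (brighter).
Need 1 1/3 stops darker from the aperture: f/18 → f/20 → f/22 → f/25 → f/29.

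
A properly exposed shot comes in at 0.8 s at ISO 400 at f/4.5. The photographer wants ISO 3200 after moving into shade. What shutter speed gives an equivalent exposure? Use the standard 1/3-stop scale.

1/10s

ISO: 400 → 500 → 640 → 800 → 1000 → 1250 → 1600 → 2000 → 2500 → 3200 — 3 stops raised (brighter).
Need 3 stops darker from the shutter speed: 0.8 → 0.6 → 0.5 → 0.4 → 0.3 → 1/4 → 1/5 → 1/6 → 1/8 → 1/10.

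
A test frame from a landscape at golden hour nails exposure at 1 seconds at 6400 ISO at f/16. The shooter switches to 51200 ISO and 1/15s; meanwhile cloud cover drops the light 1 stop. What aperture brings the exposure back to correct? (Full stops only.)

f/8

Scene light: 1 stop darker.
ISO: 6400 → 12800 → 25600 → 51200 — 3 stops raised (brighter).
Shutter speed: 1 → 1/2 → 1/4 → 1/8 → 1/15 — 4 stops shorter (darker).
Net so far: 2 stops darker. Aperture: f/16 → f/11 → f/8.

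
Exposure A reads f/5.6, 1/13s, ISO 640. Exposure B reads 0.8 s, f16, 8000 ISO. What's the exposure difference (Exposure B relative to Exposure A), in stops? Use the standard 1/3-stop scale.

4 stops brighter

Aperture: f/5.6 → f/6.3 → f/7.1 → f/8 → f/9 → f/10 → f/11 → f/13 → f/14 → f/16 — 3 stops smaller aperture (darker).
Shutter speed: 1/13 → 1/10 → 1/8 → 1/6 → 1/5 → 1/4 → 0.3 → 0.4 → 0.5 → 0.6 → 0.8 — 3 1/3 stops longer (brighter).
ISO: 640 → 800 → 1000 → 1250 → 1600 → 2000 → 2500 → 3200 → 4000 → 5000 → 6400 → 8000 — 3 2/3 stops raised (brighter).
Net: −3 +3 1/3 +3 2/3 = +4 stops.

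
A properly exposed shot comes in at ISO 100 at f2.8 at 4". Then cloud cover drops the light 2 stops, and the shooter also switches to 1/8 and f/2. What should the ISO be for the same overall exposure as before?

Scene light: 2 stops darker.
Shutter speed: 4 → 2 → 1 → 1/2 → 1/4 → 1/8 — 5 stops faster (darker).
Aperture: f/2.8 → f/2 — 1 stop opened up (brighter).
Net so far: 6 stops darker. ISO: 100 → 200 → 400 → 800 → 1600 → 3200 → 6400.

ISO 6400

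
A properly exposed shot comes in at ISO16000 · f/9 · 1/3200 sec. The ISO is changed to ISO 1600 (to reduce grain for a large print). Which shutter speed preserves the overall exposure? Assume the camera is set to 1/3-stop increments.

ISO: 16000 → 12800 → 10000 → 8000 → 6400 → 5000 → 4000 → 3200 → 2500 → 2000 → 1600 — 3 1/3 stops lower (darker).
Need 3 1/3 stops brighter from the shutter speed: 1/3200 → 1/2500 → 1/2000 → 1/1600 → 1/1250 → 1/1000 → 1/800 → 1/640 → 1/500 → 1/400 → 1/320.

1/320s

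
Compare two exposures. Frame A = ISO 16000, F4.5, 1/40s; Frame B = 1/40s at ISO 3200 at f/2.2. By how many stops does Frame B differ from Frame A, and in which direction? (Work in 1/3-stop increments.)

Aperture: f/4.5 → f/4 → f/3.5 → f/3.2 → f/2.8 → f/2.5 → f/2.2 — 2 stops larger aperture (brighter).
Shutter speed: unchanged.
ISO: 16000 → 12800 → 10000 → 8000 → 6400 → 5000 → 4000 → 3200 — 2 1/3 stops dropped (darker).
Net: +2 −2 1/3 = −1/3 stops.

1/3 stop darker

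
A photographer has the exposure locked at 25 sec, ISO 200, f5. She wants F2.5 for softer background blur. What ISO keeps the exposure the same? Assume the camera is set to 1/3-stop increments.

Aperture: f/5 → f/4.5 → f/4 → f/3.5 → f/3.2 → f/2.8 → f/2.5 — 2 stops opened up (brighter).
Need 2 stops darker from the ISO: 200 → 160 → 125 → 100 → 80 → 64 → 50.

ISO 50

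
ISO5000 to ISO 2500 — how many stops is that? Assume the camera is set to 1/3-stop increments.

5000 → 4000 → 3200 → 2500 — count the steps: 3 third-stops = 1 stop.

1 stop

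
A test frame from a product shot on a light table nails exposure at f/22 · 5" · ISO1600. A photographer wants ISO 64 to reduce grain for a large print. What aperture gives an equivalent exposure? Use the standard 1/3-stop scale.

ISO: 1600 → 1250 → 1000 → 800 → 640 → 500 → 400 → 320 → 250 → 200 → 160 → 125 → 100 → 80 → 64 — 4 2/3 stops dropped (darker).
Need 4 2/3 stops brighter from the aperture: f/22 → f/20 → f/18 → f/16 → f/14 → f/13 → f/11 → f/10 → f/9 → f/8 → f/7.1 → f/6.3 → f/5.6 → f/5 → f/4.5.

f/4.5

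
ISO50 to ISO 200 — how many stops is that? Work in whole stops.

2 stops

50 → 100 → 200 — count the steps: 2 stops.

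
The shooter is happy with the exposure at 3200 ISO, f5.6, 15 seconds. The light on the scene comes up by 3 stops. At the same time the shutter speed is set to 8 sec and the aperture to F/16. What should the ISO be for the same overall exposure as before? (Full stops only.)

Scene light: 3 stops brighter.
Shutter speed: 15 → 8 — 1 stop shorter (darker).
Aperture: f/5.6 → f/8 → f/11 → f/16 — 3 stops narrower (darker).
Net so far: 1 stop darker. ISO: 3200 → 6400.

ISO 6400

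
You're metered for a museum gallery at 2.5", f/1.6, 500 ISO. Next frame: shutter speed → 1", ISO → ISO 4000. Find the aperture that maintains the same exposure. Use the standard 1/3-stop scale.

Shutter speed: 2.5 → 2 → 1.6 → 1.3 → 1 — 1 1/3 stops faster (darker).
ISO: 500 → 640 → 800 → 1000 → 1250 → 1600 → 2000 → 2500 → 3200 → 4000 — 3 stops higher (brighter).
Net change so far: 1 2/3 stops brighter. Offset with the aperture: f/1.6 → f/1.8 → f/2 → f/2.2 → f/2.5 → f/2.8.

f/2.8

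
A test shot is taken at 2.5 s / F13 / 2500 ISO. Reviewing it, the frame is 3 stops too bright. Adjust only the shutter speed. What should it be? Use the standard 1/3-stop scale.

Overexposed by 3 stops → need 3 stops darker.
Shutter speed: 2.5 → 2 → 1.6 → 1.3 → 1 → 0.8 → 0.6 → 0.5 → 0.4 → 0.3.

0.3 s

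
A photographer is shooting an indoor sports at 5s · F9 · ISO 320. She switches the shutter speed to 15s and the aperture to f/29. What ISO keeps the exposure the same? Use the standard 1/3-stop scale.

Shutter speed: 5 → 6 → 8 → 10 → 13 → 15 — 1 2/3 stops slower (brighter).
Aperture: f/9 → f/10 → f/11 → f/13 → f/14 → f/16 → f/18 → f/20 → f/22 → f/25 → f/29 — 3 1/3 stops narrower (darker).
Net change so far: 1 2/3 stops darker. Offset with the ISO: 320 → 400 → 500 → 640 → 800 → 1000.

ISO 1000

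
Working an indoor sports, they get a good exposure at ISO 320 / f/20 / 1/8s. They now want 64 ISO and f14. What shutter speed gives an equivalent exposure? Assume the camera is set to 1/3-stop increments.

ISO: 320 → 250 → 200 → 160 → 125 → 100 → 80 → 64 — 2 1/3 stops dropped (darker).
Aperture: f/20 → f/18 → f/16 → f/14 — 1 stop wider (brighter).
Net change so far: 1 1/3 stops darker. Offset with the shutter speed: 1/8 → 1/6 → 1/5 → 1/4 → 0.3.

0.3 s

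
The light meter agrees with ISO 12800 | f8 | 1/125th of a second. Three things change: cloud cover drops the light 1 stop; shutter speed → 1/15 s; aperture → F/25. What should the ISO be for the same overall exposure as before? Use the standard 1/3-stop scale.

ISO 32000

Scene light: 1 stop darker.
Shutter speed: 1/125 → 1/100 → 1/80 → 1/60 → 1/50 → 1/40 → 1/30 → 1/25 → 1/20 → 1/15 — 3 stops slower (brighter).
Aperture: f/8 → f/9 → f/10 → f/11 → f/13 → f/14 → f/16 → f/18 → f/20 → f/22 → f/25 — 3 1/3 stops smaller aperture (darker).
Net so far: 1 1/3 stops darker. ISO: 12800 → 16000 → 20000 → 25600 → 32000.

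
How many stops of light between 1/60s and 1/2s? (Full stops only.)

1/60 → 1/30 → 1/15 → 1/8 → 1/4 → 1/2 — count the steps: 5 stops.

5 stops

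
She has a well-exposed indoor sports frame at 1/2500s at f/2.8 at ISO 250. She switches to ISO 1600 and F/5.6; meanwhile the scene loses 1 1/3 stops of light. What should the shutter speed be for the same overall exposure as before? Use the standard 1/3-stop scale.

1/1600s

Scene light: 1 1/3 stops darker.
ISO: 250 → 320 → 400 → 500 → 640 → 800 → 1000 → 1250 → 1600 — 2 2/3 stops raised (brighter).
Aperture: f/2.8 → f/3.2 → f/3.5 → f/4 → f/4.5 → f/5 → f/5.6 — 2 stops narrower (darker).
Net so far: 2/3 stop darker. Shutter speed: 1/2500 → 1/2000 → 1/1600.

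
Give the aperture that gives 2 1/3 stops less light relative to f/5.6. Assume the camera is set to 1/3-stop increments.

Aperture: f/5.6 → f/6.3 → f/7.1 → f/8 → f/9 → f/10 → f/11 → f/13 — 2 1/3 stops stopped down (darker).

f/13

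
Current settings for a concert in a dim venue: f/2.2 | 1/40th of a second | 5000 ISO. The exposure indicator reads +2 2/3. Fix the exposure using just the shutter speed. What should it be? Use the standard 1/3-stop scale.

Overexposed by 2 2/3 stops → need 2 2/3 stops darker.
Shutter speed: 1/40 → 1/50 → 1/60 → 1/80 → 1/100 → 1/125 → 1/160 → 1/200 → 1/250.

1/250s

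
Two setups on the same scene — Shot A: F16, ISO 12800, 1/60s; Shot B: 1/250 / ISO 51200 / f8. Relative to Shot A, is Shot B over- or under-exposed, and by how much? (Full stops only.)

Aperture: f/16 → f/11 → f/8 — 2 stops larger aperture (brighter).
Shutter speed: 1/60 → 1/125 → 1/250 — 2 stops shorter (darker).
ISO: 12800 → 25600 → 51200 — 2 stops raised (brighter).
Net: +2 −2 +2 = +2 stops.

2 stops brighter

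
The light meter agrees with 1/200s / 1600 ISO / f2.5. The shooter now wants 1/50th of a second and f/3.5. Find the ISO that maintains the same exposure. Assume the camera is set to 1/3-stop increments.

Shutter speed: 1/200 → 1/160 → 1/125 → 1/100 → 1/80 → 1/60 → 1/50 — 2 stops slower (brighter).
Aperture: f/2.5 → f/2.8 → f/3.2 → f/3.5 — 1 stop smaller aperture (darker).
Net change so far: 1 stop brighter. Offset with the ISO: 1600 → 1250 → 1000 → 800.

ISO 800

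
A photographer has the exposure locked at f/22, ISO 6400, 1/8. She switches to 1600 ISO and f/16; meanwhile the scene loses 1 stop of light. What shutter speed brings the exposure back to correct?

1/2s

Scene light: 1 stop darker.
ISO: 6400 → 3200 → 1600 — 2 stops dropped (darker).
Aperture: f/22 → f/16 — 1 stop wider (brighter).
Net so far: 2 stops darker. Shutter speed: 1/8 → 1/4 → 1/2.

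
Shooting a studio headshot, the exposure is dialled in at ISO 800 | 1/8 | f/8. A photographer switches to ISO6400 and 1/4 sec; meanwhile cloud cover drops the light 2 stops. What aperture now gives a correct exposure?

Scene light: 2 stops darker.
ISO: 800 → 1600 → 3200 → 6400 — 3 stops higher (brighter).
Shutter speed: 1/8 → 1/4 — 1 stop slower (brighter).
Net so far: 2 stops brighter. Aperture: f/8 → f/11 → f/16.

f/16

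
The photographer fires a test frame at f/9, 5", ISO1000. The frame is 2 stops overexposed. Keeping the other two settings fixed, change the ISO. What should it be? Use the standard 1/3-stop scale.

Overexposed by 2 stops → need 2 stops darker.
ISO: 1000 → 800 → 640 → 500 → 400 → 320 → 250.

ISO 250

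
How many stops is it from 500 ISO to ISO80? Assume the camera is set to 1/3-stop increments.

500 → 400 → 320 → 250 → 200 → 160 → 125 → 100 → 80 — count the steps: 8 third-stops = 2 2/3 stops.

2 2/3 stops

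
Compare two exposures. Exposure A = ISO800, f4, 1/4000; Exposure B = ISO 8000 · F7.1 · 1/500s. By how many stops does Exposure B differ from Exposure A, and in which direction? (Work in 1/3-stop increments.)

Aperture: f/4 → f/4.5 → f/5 → f/5.6 → f/6.3 → f/7.1 — 1 2/3 stops narrower (darker).
Shutter speed: 1/4000 → 1/3200 → 1/2500 → 1/2000 → 1/1600 → 1/1250 → 1/1000 → 1/800 → 1/640 → 1/500 — 3 stops slower (brighter).
ISO: 800 → 1000 → 1250 → 1600 → 2000 → 2500 → 3200 → 4000 → 5000 → 6400 → 8000 — 3 1/3 stops raised (brighter).
Net: −1 2/3 +3 +3 1/3 = +4 2/3 stops.

4 2/3 stops brighter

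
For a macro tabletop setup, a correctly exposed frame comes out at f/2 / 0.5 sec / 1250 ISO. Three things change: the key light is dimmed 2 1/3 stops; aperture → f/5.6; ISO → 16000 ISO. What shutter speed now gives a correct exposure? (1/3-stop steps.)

Scene light: 2 1/3 stops darker.
Aperture: f/2 → f/2.2 → f/2.5 → f/2.8 → f/3.2 → f/3.5 → f/4 → f/4.5 → f/5 → f/5.6 — 3 stops smaller aperture (darker).
ISO: 1250 → 1600 → 2000 → 2500 → 3200 → 4000 → 5000 → 6400 → 8000 → 10000 → 12800 → 16000 — 3 2/3 stops higher (brighter).
Net so far: 1 2/3 stops darker. Shutter speed: 0.5 → 0.6 → 0.8 → 1 → 1.3 → 1.6.

1.6 s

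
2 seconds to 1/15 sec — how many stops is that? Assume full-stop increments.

5 stops

2 → 1 → 1/2 → 1/4 → 1/8 → 1/15 — count the steps: 5 stops.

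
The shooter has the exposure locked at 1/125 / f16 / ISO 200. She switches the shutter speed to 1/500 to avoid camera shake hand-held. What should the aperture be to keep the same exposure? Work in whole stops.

Shutter speed: 1/125 → 1/250 → 1/500 — 2 stops shorter (darker).
Need 2 stops brighter from the aperture: f/16 → f/11 → f/8.

f/8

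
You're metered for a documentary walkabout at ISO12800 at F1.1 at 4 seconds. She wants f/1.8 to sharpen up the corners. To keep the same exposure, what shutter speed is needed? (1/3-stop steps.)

10 s

Aperture: f/1.1 → f/1.2 → f/1.4 → f/1.6 → f/1.8 — 1 1/3 stops narrower (darker).
Need 1 1/3 stops brighter from the shutter speed: 4 → 5 → 6 → 8 → 10.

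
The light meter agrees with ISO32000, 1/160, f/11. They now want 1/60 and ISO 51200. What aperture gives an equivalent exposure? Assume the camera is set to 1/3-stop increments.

Shutter speed: 1/160 → 1/125 → 1/100 → 1/80 → 1/60 — 1 1/3 stops longer (brighter).
ISO: 32000 → 40000 → 51200 — 2/3 stop higher (brighter).
Net change so far: 2 stops brighter. Offset with the aperture: f/11 → f/13 → f/14 → f/16 → f/18 → f/20 → f/22.

f/22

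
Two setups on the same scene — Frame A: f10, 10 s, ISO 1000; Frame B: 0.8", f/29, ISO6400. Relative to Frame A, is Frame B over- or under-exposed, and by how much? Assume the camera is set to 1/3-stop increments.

Aperture: f/10 → f/11 → f/13 → f/14 → f/16 → f/18 → f/20 → f/22 → f/25 → f/29 — 3 stops stopped down (darker).
Shutter speed: 10 → 8 → 6 → 5 → 4 → 3.2 → 2.5 → 2 → 1.6 → 1.3 → 1 → 0.8 — 3 2/3 stops faster (darker).
ISO: 1000 → 1250 → 1600 → 2000 → 2500 → 3200 → 4000 → 5000 → 6400 — 2 2/3 stops higher (brighter).
Net: −3 −3 2/3 +2 2/3 = −4 stops.

4 stops darker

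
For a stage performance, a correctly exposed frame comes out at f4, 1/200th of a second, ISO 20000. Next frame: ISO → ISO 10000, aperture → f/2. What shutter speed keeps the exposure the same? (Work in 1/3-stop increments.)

1/400s

ISO: 20000 → 16000 → 12800 → 10000 — 1 stop lower (darker).
Aperture: f/4 → f/3.5 → f/3.2 → f/2.8 → f/2.5 → f/2.2 → f/2 — 2 stops wider (brighter).
Net change so far: 1 stop brighter. Offset with the shutter speed: 1/200 → 1/250 → 1/320 → 1/400.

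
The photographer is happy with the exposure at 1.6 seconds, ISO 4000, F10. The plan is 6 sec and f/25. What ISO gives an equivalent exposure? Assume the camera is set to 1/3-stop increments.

ISO 6400

Shutter speed: 1.6 → 2 → 2.5 → 3.2 → 4 → 5 → 6 — 2 stops slower (brighter).
Aperture: f/10 → f/11 → f/13 → f/14 → f/16 → f/18 → f/20 → f/22 → f/25 — 2 2/3 stops narrower (darker).
Net change so far: 2/3 stop darker. Offset with the ISO: 4000 → 5000 → 6400.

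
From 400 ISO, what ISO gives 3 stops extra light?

ISO 3200

ISO: 400 → 800 → 1600 → 3200 — 3 stops raised (brighter).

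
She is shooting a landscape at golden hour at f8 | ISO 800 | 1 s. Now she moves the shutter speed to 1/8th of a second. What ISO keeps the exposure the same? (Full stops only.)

ISO 6400

Shutter speed: 1 → 1/2 → 1/4 → 1/8 — 3 stops shorter (darker).
Need 3 stops brighter from the ISO: 800 → 1600 → 3200 → 6400.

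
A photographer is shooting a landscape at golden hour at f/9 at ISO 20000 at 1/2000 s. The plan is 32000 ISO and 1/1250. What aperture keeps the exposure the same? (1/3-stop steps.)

ISO: 20000 → 25600 → 32000 — 2/3 stop higher (brighter).
Shutter speed: 1/2000 → 1/1600 → 1/1250 — 2/3 stop slower (brighter).
Net change so far: 1 1/3 stops brighter. Offset with the aperture: f/9 → f/10 → f/11 → f/13 → f/14.

f/14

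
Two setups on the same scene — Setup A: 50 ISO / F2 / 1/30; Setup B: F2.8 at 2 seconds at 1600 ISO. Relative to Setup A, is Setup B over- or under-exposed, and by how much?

10 stops brighter

Aperture: f/2 → f/2.8 — 1 stop narrower (darker).
Shutter speed: 1/30 → 1/15 → 1/8 → 1/4 → 1/2 → 1 → 2 — 6 stops slower (brighter).
ISO: 50 → 100 → 200 → 400 → 800 → 1600 — 5 stops higher (brighter).
Net: −1 +6 +5 = +10 stops.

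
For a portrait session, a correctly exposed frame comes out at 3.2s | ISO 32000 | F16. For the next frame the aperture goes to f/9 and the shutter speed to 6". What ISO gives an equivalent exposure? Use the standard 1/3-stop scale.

ISO 5000

Aperture: f/16 → f/14 → f/13 → f/11 → f/10 → f/9 — 1 2/3 stops larger aperture (brighter).
Shutter speed: 3.2 → 4 → 5 → 6 — 1 stop slower (brighter).
Net change so far: 2 2/3 stops brighter. Offset with the ISO: 32000 → 25600 → 20000 → 16000 → 12800 → 10000 → 8000 → 6400 → 5000.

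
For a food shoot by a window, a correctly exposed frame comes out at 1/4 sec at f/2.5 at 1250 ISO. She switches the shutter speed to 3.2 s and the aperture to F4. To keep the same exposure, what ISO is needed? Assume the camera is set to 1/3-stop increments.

ISO 250

Shutter speed: 1/4 → 0.3 → 0.4 → 0.5 → 0.6 → 0.8 → 1 → 1.3 → 1.6 → 2 → 2.5 → 3.2 — 3 2/3 stops longer (brighter).
Aperture: f/2.5 → f/2.8 → f/3.2 → f/3.5 → f/4 — 1 1/3 stops stopped down (darker).
Net change so far: 2 1/3 stops brighter. Offset with the ISO: 1250 → 1000 → 800 → 640 → 500 → 400 → 320 → 250.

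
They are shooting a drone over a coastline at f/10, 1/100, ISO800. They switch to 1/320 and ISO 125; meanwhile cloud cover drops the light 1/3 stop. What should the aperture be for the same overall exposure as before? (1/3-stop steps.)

Scene light: 1/3 stop darker.
Shutter speed: 1/100 → 1/125 → 1/160 → 1/200 → 1/250 → 1/320 — 1 2/3 stops shorter (darker).
ISO: 800 → 640 → 500 → 400 → 320 → 250 → 200 → 160 → 125 — 2 2/3 stops dropped (darker).
Net so far: 4 2/3 stops darker. Aperture: f/10 → f/9 → f/8 → f/7.1 → f/6.3 → f/5.6 → f/5 → f/4.5 → f/4 → f/3.5 → f/3.2 → f/2.8 → f/2.5 → f/2.2 → f/2.

f/2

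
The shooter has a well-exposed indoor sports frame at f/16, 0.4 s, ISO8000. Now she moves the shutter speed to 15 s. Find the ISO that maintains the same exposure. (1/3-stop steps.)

Shutter speed: 0.4 → 0.5 → 0.6 → 0.8 → 1 → 1.3 → 1.6 → 2 → 2.5 → 3.2 → 4 → 5 → 6 → 8 → 10 → 13 → 15 — 5 1/3 stops slower (brighter).
Need 5 1/3 stops darker from the ISO: 8000 → 6400 → 5000 → 4000 → 3200 → 2500 → 2000 → 1600 → 1250 → 1000 → 800 → 640 → 500 → 400 → 320 → 250 → 200.

ISO 200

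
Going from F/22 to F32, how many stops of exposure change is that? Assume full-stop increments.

f/22 → f/32 — count the steps: 1 stop.

1 stop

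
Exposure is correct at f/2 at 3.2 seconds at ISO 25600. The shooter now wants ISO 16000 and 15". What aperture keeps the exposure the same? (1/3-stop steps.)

ISO: 25600 → 20000 → 16000 — 2/3 stop dropped (darker).
Shutter speed: 3.2 → 4 → 5 → 6 → 8 → 10 → 13 → 15 — 2 1/3 stops longer (brighter).
Net change so far: 1 2/3 stops brighter. Offset with the aperture: f/2 → f/2.2 → f/2.5 → f/2.8 → f/3.2 → f/3.5.

f/3.5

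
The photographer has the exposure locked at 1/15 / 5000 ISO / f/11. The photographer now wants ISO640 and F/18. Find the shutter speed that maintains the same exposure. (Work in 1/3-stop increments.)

ISO: 5000 → 4000 → 3200 → 2500 → 2000 → 1600 → 1250 → 1000 → 800 → 640 — 3 stops lower (darker).
Aperture: f/11 → f/13 → f/14 → f/16 → f/18 — 1 1/3 stops smaller aperture (darker).
Net change so far: 4 1/3 stops darker. Offset with the shutter speed: 1/15 → 1/13 → 1/10 → 1/8 → 1/6 → 1/5 → 1/4 → 0.3 → 0.4 → 0.5 → 0.6 → 0.8 → 1 → 1.3.

1.3 s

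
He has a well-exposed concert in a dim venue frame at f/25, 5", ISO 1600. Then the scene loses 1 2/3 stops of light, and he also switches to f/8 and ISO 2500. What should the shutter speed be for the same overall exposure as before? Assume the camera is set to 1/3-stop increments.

1 s

Scene light: 1 2/3 stops darker.
Aperture: f/25 → f/22 → f/20 → f/18 → f/16 → f/14 → f/13 → f/11 → f/10 → f/9 → f/8 — 3 1/3 stops wider (brighter).
ISO: 1600 → 2000 → 2500 — 2/3 stop higher (brighter).
Net so far: 2 1/3 stops brighter. Shutter speed: 5 → 4 → 3.2 → 2.5 → 2 → 1.6 → 1.3 → 1.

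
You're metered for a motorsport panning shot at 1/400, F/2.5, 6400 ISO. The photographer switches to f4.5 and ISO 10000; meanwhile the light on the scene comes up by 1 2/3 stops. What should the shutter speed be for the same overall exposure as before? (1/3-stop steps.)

1/640s

Scene light: 1 2/3 stops brighter.
Aperture: f/2.5 → f/2.8 → f/3.2 → f/3.5 → f/4 → f/4.5 — 1 2/3 stops narrower (darker).
ISO: 6400 → 8000 → 10000 — 2/3 stop higher (brighter).
Net so far: 2/3 stop brighter. Shutter speed: 1/400 → 1/500 → 1/640.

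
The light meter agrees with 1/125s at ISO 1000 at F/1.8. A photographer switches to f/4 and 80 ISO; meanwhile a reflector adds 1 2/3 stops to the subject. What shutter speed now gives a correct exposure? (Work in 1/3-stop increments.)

1/6s

Scene light: 1 2/3 stops brighter.
Aperture: f/1.8 → f/2 → f/2.2 → f/2.5 → f/2.8 → f/3.2 → f/3.5 → f/4 — 2 1/3 stops smaller aperture (darker).
ISO: 1000 → 800 → 640 → 500 → 400 → 320 → 250 → 200 → 160 → 125 → 100 → 80 — 3 2/3 stops lower (darker).
Net so far: 4 1/3 stops darker. Shutter speed: 1/125 → 1/100 → 1/80 → 1/60 → 1/50 → 1/40 → 1/30 → 1/25 → 1/20 → 1/15 → 1/13 → 1/10 → 1/8 → 1/6.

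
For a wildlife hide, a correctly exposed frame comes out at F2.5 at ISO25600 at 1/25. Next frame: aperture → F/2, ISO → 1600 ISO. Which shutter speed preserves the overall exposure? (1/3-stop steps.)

Aperture: f/2.5 → f/2.2 → f/2 — 2/3 stop larger aperture (brighter).
ISO: 25600 → 20000 → 16000 → 12800 → 10000 → 8000 → 6400 → 5000 → 4000 → 3200 → 2500 → 2000 → 1600 — 4 stops lower (darker).
Net change so far: 3 1/3 stops darker. Offset with the shutter speed: 1/25 → 1/20 → 1/15 → 1/13 → 1/10 → 1/8 → 1/6 → 1/5 → 1/4 → 0.3 → 0.4.

0.4 s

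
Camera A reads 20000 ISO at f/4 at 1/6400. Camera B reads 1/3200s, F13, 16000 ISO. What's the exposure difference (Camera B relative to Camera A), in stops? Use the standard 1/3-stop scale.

2 2/3 stops darker

Aperture: f/4 → f/4.5 → f/5 → f/5.6 → f/6.3 → f/7.1 → f/8 → f/9 → f/10 → f/11 → f/13 — 3 1/3 stops smaller aperture (darker).
Shutter speed: 1/6400 → 1/5000 → 1/4000 → 1/3200 — 1 stop longer (brighter).
ISO: 20000 → 16000 — 1/3 stop dropped (darker).
Net: −3 1/3 +1 −1/3 = −2 2/3 stops.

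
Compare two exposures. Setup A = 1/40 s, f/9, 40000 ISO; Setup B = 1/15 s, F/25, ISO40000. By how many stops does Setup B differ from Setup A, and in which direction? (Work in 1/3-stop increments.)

Aperture: f/9 → f/10 → f/11 → f/13 → f/14 → f/16 → f/18 → f/20 → f/22 → f/25 — 3 stops stopped down (darker).
Shutter speed: 1/40 → 1/30 → 1/25 → 1/20 → 1/15 — 1 1/3 stops longer (brighter).
ISO: unchanged.
Net: −3 +1 1/3 = −1 2/3 stops.

1 2/3 stops darker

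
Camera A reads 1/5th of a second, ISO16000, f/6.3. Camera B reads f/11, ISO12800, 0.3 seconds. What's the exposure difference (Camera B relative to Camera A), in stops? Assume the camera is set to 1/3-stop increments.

1 1/3 stops darker

Aperture: f/6.3 → f/7.1 → f/8 → f/9 → f/10 → f/11 — 1 2/3 stops narrower (darker).
Shutter speed: 1/5 → 1/4 → 0.3 — 2/3 stop longer (brighter).
ISO: 16000 → 12800 — 1/3 stop lower (darker).
Net: −1 2/3 +2/3 −1/3 = −1 1/3 stops.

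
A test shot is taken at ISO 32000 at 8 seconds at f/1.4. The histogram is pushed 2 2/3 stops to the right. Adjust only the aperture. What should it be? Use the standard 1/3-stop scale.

Overexposed by 2 2/3 stops → need 2 2/3 stops darker.
Aperture: f/1.4 → f/1.6 → f/1.8 → f/2 → f/2.2 → f/2.5 → f/2.8 → f/3.2 → f/3.5.

f/3.5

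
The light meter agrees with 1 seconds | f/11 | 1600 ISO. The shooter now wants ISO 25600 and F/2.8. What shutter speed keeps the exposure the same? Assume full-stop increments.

ISO: 1600 → 3200 → 6400 → 12800 → 25600 — 4 stops raised (brighter).
Aperture: f/11 → f/8 → f/5.6 → f/4 → f/2.8 — 4 stops larger aperture (brighter).
Net change so far: 8 stops brighter. Offset with the shutter speed: 1 → 1/2 → 1/4 → 1/8 → 1/15 → 1/30 → 1/60 → 1/125 → 1/250.

1/250s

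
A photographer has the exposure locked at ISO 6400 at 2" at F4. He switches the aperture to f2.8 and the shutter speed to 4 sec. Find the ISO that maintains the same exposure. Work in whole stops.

ISO 1600

Aperture: f/4 → f/2.8 — 1 stop wider (brighter).
Shutter speed: 2 → 4 — 1 stop longer (brighter).
Net change so far: 2 stops brighter. Offset with the ISO: 6400 → 3200 → 1600.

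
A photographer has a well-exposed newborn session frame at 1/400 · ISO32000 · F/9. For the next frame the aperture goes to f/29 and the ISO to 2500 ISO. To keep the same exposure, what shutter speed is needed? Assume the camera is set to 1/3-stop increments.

Aperture: f/9 → f/10 → f/11 → f/13 → f/14 → f/16 → f/18 → f/20 → f/22 → f/25 → f/29 — 3 1/3 stops narrower (darker).
ISO: 32000 → 25600 → 20000 → 16000 → 12800 → 10000 → 8000 → 6400 → 5000 → 4000 → 3200 → 2500 — 3 2/3 stops dropped (darker).
Net change so far: 7 stops darker. Offset with the shutter speed: 1/400 → 1/320 → 1/250 → 1/200 → 1/160 → 1/125 → 1/100 → 1/80 → 1/60 → 1/50 → 1/40 → 1/30 → 1/25 → 1/20 → 1/15 → 1/13 → 1/10 → 1/8 → 1/6 → 1/5 → 1/4 → 0.3.

0.3 s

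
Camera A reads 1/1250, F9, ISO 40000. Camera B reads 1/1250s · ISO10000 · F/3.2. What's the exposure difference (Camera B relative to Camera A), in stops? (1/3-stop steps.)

1 stop brighter

Aperture: f/9 → f/8 → f/7.1 → f/6.3 → f/5.6 → f/5 → f/4.5 → f/4 → f/3.5 → f/3.2 — 3 stops opened up (brighter).
Shutter speed: unchanged.
ISO: 40000 → 32000 → 25600 → 20000 → 16000 → 12800 → 10000 — 2 stops lower (darker).
Net: +3 −2 = +1 stop.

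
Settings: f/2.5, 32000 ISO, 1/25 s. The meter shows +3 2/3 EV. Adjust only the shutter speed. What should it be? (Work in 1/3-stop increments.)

1/320s

Overexposed by 3 2/3 stops → need 3 2/3 stops darker.
Shutter speed: 1/25 → 1/30 → 1/40 → 1/50 → 1/60 → 1/80 → 1/100 → 1/125 → 1/160 → 1/200 → 1/250 → 1/320.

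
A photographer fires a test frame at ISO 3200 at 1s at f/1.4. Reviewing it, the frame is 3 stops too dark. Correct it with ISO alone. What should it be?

ISO 25600

Underexposed by 3 stops → need 3 stops brighter.
ISO: 3200 → 6400 → 12800 → 25600.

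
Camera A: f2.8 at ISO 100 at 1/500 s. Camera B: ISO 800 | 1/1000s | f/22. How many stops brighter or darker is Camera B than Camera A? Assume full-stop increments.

4 stops darker

Aperture: f/2.8 → f/4 → f/5.6 → f/8 → f/11 → f/16 → f/22 — 6 stops smaller aperture (darker).
Shutter speed: 1/500 → 1/1000 — 1 stop faster (darker).
ISO: 100 → 200 → 400 → 800 — 3 stops raised (brighter).
Net: −6 −1 +3 = −4 stops.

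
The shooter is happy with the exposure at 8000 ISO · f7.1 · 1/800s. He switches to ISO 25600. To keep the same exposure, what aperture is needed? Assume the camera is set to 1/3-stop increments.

f/13

ISO: 8000 → 10000 → 12800 → 16000 → 20000 → 25600 — 1 2/3 stops higher (brighter).
Need 1 2/3 stops darker from the aperture: f/7.1 → f/8 → f/9 → f/10 → f/11 → f/13.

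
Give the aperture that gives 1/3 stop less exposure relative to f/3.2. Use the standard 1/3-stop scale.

f/3.5

Aperture: f/3.2 → f/3.5 — 1/3 stop stopped down (darker).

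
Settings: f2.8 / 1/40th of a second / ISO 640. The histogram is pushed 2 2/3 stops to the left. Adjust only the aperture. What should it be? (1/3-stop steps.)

f/1.1

Underexposed by 2 2/3 stops → need 2 2/3 stops brighter.
Aperture: f/2.8 → f/2.5 → f/2.2 → f/2 → f/1.8 → f/1.6 → f/1.4 → f/1.2 → f/1.1.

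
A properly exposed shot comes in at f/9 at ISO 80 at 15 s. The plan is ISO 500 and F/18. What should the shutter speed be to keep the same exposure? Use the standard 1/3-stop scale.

10 s

ISO: 80 → 100 → 125 → 160 → 200 → 250 → 320 → 400 → 500 — 2 2/3 stops higher (brighter).
Aperture: f/9 → f/10 → f/11 → f/13 → f/14 → f/16 → f/18 — 2 stops stopped down (darker).
Net change so far: 2/3 stop brighter. Offset with the shutter speed: 15 → 13 → 10.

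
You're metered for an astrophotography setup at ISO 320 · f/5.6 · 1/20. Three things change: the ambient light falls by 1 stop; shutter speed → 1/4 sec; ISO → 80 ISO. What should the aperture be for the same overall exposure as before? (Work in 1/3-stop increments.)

f/4.5

Scene light: 1 stop darker.
Shutter speed: 1/20 → 1/15 → 1/13 → 1/10 → 1/8 → 1/6 → 1/5 → 1/4 — 2 1/3 stops longer (brighter).
ISO: 320 → 250 → 200 → 160 → 125 → 100 → 80 — 2 stops lower (darker).
Net so far: 2/3 stop darker. Aperture: f/5.6 → f/5 → f/4.5.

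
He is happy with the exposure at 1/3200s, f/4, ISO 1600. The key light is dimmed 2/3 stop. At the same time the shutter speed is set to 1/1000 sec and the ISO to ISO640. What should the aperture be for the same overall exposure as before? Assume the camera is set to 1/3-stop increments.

Scene light: 2/3 stop darker.
Shutter speed: 1/3200 → 1/2500 → 1/2000 → 1/1600 → 1/1250 → 1/1000 — 1 2/3 stops slower (brighter).
ISO: 1600 → 1250 → 1000 → 800 → 640 — 1 1/3 stops lower (darker).
Net so far: 1/3 stop darker. Aperture: f/4 → f/3.5.

f/3.5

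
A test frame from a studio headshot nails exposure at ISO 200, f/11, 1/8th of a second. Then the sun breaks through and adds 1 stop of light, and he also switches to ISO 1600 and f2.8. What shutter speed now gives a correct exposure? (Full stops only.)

1/2000s

Scene light: 1 stop brighter.
ISO: 200 → 400 → 800 → 1600 — 3 stops higher (brighter).
Aperture: f/11 → f/8 → f/5.6 → f/4 → f/2.8 — 4 stops opened up (brighter).
Net so far: 8 stops brighter. Shutter speed: 1/8 → 1/15 → 1/30 → 1/60 → 1/125 → 1/250 → 1/500 → 1/1000 → 1/2000.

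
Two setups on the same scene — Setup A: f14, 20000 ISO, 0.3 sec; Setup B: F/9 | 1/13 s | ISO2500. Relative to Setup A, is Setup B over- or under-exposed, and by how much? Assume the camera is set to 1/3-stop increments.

3 2/3 stops darker

Aperture: f/14 → f/13 → f/11 → f/10 → f/9 — 1 1/3 stops larger aperture (brighter).
Shutter speed: 0.3 → 1/4 → 1/5 → 1/6 → 1/8 → 1/10 → 1/13 — 2 stops shorter (darker).
ISO: 20000 → 16000 → 12800 → 10000 → 8000 → 6400 → 5000 → 4000 → 3200 → 2500 — 3 stops lower (darker).
Net: +1 1/3 −2 −3 = −3 2/3 stops.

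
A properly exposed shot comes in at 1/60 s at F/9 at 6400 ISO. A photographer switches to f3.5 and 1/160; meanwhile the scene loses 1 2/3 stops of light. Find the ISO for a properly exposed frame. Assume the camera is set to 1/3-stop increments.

ISO 8000

Scene light: 1 2/3 stops darker.
Aperture: f/9 → f/8 → f/7.1 → f/6.3 → f/5.6 → f/5 → f/4.5 → f/4 → f/3.5 — 2 2/3 stops opened up (brighter).
Shutter speed: 1/60 → 1/80 → 1/100 → 1/125 → 1/160 — 1 1/3 stops faster (darker).
Net so far: 1/3 stop darker. ISO: 6400 → 8000.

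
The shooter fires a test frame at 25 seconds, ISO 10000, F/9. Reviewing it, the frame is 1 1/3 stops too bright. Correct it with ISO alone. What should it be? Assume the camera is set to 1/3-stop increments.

Overexposed by 1 1/3 stops → need 1 1/3 stops darker.
ISO: 10000 → 8000 → 6400 → 5000 → 4000.

ISO 4000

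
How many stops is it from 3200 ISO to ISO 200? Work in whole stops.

3200 → 1600 → 800 → 400 → 200 — count the steps: 4 stops.

4 stops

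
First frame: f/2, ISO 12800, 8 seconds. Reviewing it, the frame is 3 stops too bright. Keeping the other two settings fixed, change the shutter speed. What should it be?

1 s

Overexposed by 3 stops → need 3 stops darker.
Shutter speed: 8 → 4 → 2 → 1.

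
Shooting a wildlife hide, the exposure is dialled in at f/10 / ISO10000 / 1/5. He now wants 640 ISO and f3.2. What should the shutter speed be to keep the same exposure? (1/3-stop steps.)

0.3 s

ISO: 10000 → 8000 → 6400 → 5000 → 4000 → 3200 → 2500 → 2000 → 1600 → 1250 → 1000 → 800 → 640 — 4 stops lower (darker).
Aperture: f/10 → f/9 → f/8 → f/7.1 → f/6.3 → f/5.6 → f/5 → f/4.5 → f/4 → f/3.5 → f/3.2 — 3 1/3 stops opened up (brighter).
Net change so far: 2/3 stop darker. Offset with the shutter speed: 1/5 → 1/4 → 0.3.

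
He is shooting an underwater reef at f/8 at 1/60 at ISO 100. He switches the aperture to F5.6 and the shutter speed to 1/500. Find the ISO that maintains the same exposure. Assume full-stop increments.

ISO 400

Aperture: f/8 → f/5.6 — 1 stop wider (brighter).
Shutter speed: 1/60 → 1/125 → 1/250 → 1/500 — 3 stops faster (darker).
Net change so far: 2 stops darker. Offset with the ISO: 100 → 200 → 400.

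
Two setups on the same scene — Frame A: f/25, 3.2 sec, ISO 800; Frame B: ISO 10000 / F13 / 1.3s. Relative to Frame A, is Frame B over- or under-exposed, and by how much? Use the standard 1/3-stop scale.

Aperture: f/25 → f/22 → f/20 → f/18 → f/16 → f/14 → f/13 — 2 stops wider (brighter).
Shutter speed: 3.2 → 2.5 → 2 → 1.6 → 1.3 — 1 1/3 stops faster (darker).
ISO: 800 → 1000 → 1250 → 1600 → 2000 → 2500 → 3200 → 4000 → 5000 → 6400 → 8000 → 10000 — 3 2/3 stops raised (brighter).
Net: +2 −1 1/3 +3 2/3 = +4 1/3 stops.

4 1/3 stops brighter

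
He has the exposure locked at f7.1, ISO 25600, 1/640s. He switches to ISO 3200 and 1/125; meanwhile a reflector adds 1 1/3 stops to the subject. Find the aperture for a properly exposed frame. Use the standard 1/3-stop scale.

f/9

Scene light: 1 1/3 stops brighter.
ISO: 25600 → 20000 → 16000 → 12800 → 10000 → 8000 → 6400 → 5000 → 4000 → 3200 — 3 stops dropped (darker).
Shutter speed: 1/640 → 1/500 → 1/400 → 1/320 → 1/250 → 1/200 → 1/160 → 1/125 — 2 1/3 stops longer (brighter).
Net so far: 2/3 stop brighter. Aperture: f/7.1 → f/8 → f/9.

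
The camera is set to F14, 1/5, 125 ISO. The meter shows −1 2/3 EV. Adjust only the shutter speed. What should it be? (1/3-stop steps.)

Underexposed by 1 2/3 stops → need 1 2/3 stops brighter.
Shutter speed: 1/5 → 1/4 → 0.3 → 0.4 → 0.5 → 0.6.

0.6 s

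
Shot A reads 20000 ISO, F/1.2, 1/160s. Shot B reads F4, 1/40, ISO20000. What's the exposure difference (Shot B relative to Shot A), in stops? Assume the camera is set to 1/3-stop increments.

Aperture: f/1.2 → f/1.4 → f/1.6 → f/1.8 → f/2 → f/2.2 → f/2.5 → f/2.8 → f/3.2 → f/3.5 → f/4 — 3 1/3 stops narrower (darker).
Shutter speed: 1/160 → 1/125 → 1/100 → 1/80 → 1/60 → 1/50 → 1/40 — 2 stops slower (brighter).
ISO: unchanged.
Net: −3 1/3 +2 = −1 1/3 stops.

1 1/3 stops darker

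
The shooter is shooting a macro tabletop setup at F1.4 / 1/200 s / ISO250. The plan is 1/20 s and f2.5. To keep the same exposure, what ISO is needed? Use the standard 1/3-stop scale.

ISO 80

Shutter speed: 1/200 → 1/160 → 1/125 → 1/100 → 1/80 → 1/60 → 1/50 → 1/40 → 1/30 → 1/25 → 1/20 — 3 1/3 stops slower (brighter).
Aperture: f/1.4 → f/1.6 → f/1.8 → f/2 → f/2.2 → f/2.5 — 1 2/3 stops stopped down (darker).
Net change so far: 1 2/3 stops brighter. Offset with the ISO: 250 → 200 → 160 → 125 → 100 → 80.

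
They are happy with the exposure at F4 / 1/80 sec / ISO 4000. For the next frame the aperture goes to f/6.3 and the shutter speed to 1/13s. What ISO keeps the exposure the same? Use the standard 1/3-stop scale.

ISO 1600

Aperture: f/4 → f/4.5 → f/5 → f/5.6 → f/6.3 — 1 1/3 stops stopped down (darker).
Shutter speed: 1/80 → 1/60 → 1/50 → 1/40 → 1/30 → 1/25 → 1/20 → 1/15 → 1/13 — 2 2/3 stops longer (brighter).
Net change so far: 1 1/3 stops brighter. Offset with the ISO: 4000 → 3200 → 2500 → 2000 → 1600.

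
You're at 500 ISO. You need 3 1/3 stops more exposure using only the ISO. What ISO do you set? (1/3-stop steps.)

ISO: 500 → 640 → 800 → 1000 → 1250 → 1600 → 2000 → 2500 → 3200 → 4000 → 5000 — 3 1/3 stops raised (brighter).

ISO 5000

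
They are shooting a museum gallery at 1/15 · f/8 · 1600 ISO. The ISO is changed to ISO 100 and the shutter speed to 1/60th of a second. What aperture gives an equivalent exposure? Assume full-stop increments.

f/1.0

ISO: 1600 → 800 → 400 → 200 → 100 — 4 stops lower (darker).
Shutter speed: 1/15 → 1/30 → 1/60 — 2 stops shorter (darker).
Net change so far: 6 stops darker. Offset with the aperture: f/8 → f/5.6 → f/4 → f/2.8 → f/2 → f/1.4 → f/1.0.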